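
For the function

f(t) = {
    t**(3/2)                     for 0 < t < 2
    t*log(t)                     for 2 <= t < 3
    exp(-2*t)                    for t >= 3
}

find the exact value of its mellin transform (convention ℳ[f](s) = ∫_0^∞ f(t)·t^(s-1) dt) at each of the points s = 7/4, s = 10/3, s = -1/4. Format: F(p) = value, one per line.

F(7/4) = -144*3**(3/4)/121 - 16*2**(3/4)*log(2)/11 + 2**(1/4)*uppergamma(7/4, 6)/4 + 64*2**(3/4)/121 + 32*2**(1/4)/13 + 36*3**(3/4)*log(3)/11
F(10/3) = -729*3**(1/3)/169 - 48*2**(1/3)*log(2)/13 + 2**(2/3)*uppergamma(10/3, 6)/16 + 144*2**(1/3)/169 + 96*2**(5/6)/29 + 243*3**(1/3)*log(3)/13
F(-1/4) = -16*3**(3/4)/9 + 2**(1/4)*uppergamma(-1/4, 6) + log(3**(4*3**(3/4)/3)/2**(4*2**(3/4)/3)) + 8*2**(1/4)/5 + 16*2**(3/4)/9

linearity at 2, 3 turns ℳ[f](s) into 3 summed integrals
the [0, 2) slice contributes ∫ t**(3/2)·t^(s-1) dt
segment 2 to 3 holds t*log(t); add its integral
on [3, ∞) integrate f = exp(-2*t) against the kernel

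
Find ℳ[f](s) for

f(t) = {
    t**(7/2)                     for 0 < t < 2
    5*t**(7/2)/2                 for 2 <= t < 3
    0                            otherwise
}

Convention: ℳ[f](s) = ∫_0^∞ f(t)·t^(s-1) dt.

cuts at 2: linearity sums the 2 kernel integrals
piece [0, 2): integrate t**(7/2) against the kernel
∫ 5*t**(7/2)/2·t^(s-1) over [2, 3)

3*(-2**(s + 7/2) + 5*3**(s + 5/2))/(2*s + 7)
  Re(s) > -7/2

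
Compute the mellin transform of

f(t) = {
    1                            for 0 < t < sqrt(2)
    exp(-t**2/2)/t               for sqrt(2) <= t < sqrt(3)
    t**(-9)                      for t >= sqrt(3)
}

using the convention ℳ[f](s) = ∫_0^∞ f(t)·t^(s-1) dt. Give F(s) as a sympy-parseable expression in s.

(972*2**(s/2)*(s - 9) + 243*2**(s/2 + 1/2)*s*(s - 9)*uppergamma(s/2 - 1/2, 1) - 243*2**(s/2 + 1/2)*s*(s - 9)*uppergamma(s/2 - 1/2, 3/2) - 4*3**(s/2 + 1/2)*s)/(972*s*(s - 9))
  0 < Re(s) < 9

undo the shared t-power: t on [0, sqrt(2)); exp(-t**2/2) on [sqrt(2), sqrt(3)); t**(-8) on [sqrt(3), ∞)
reversing the power substitution: sqrt(t) on [0, 2); exp(-t/2) on [2, 3); t**(-4) on [3, ∞)
integrate the 3 segments split at sqrt(2), sqrt(3), then add the results
[0, sqrt(2)) adds the kernel integral of 1
∫ exp(-t**2/2)/t·t^(s-1) over [sqrt(2), sqrt(3))
on [sqrt(3), ∞): add ∫ t**(-9)·t^(s-1) dt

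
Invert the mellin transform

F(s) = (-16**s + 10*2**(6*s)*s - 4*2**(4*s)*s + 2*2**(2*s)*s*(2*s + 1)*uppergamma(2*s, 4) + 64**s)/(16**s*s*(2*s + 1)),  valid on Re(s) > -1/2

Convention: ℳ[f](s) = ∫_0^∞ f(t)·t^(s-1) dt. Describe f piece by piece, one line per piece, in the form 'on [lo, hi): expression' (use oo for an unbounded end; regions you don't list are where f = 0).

undo the power substitution: t on [0, 1); 2*t + 1 on [1, 2); exp(-2*t) on [2, ∞)
f breaks at 1, 4 into 3 integrals to sum
the [0, 1) slice contributes ∫ sqrt(t)·t^(s-1) dt
over [1, 4), the kernel integral of (2*sqrt(t) + 1) enters the sum
for t in [4, ∞): the term is ∫ exp(-2*sqrt(t))·t^(s-1)

on [0, 1): sqrt(t)
on [1, 4): 2*sqrt(t) + 1
on [4, oo): exp(-2*sqrt(t))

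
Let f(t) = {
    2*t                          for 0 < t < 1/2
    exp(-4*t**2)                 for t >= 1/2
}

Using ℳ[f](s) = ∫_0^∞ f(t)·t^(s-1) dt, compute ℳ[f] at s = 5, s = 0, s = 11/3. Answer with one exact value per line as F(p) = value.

back out the common scale on t: t on [0, 1); exp(-t**2) on [1, ∞)
the power substitution comes off first: sqrt(t) on [0, 1); exp(-t) on [1, ∞)
along the cuts 1/2, ℳ[f](s) splits into 2 integrals
the [0, 1/2) slice contributes ∫ 2*t·t^(s-1) dt
[1/2, ∞) adds the kernel integral of exp(-4*t**2)

F(5) = (E*(9*sqrt(pi)*erfc(1) + 4) + 30)*exp(-1)/768
F(0) = 1 - Ei(-1)/2
F(11/3) = 2**(1/3)*(3 + 7*uppergamma(11/6, 1))/224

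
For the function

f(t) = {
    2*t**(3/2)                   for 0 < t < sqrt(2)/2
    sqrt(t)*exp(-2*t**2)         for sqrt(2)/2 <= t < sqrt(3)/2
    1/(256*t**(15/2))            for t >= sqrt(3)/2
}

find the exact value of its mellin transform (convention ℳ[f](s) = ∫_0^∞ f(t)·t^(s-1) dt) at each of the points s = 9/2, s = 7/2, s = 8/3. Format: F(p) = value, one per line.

F(9/2) = -3*sqrt(3)*exp(-3/2)/16 - 3*sqrt(2)*sqrt(pi)*erfc(sqrt(6)/2)/64 + sqrt(3)/864 + 3*sqrt(2)*sqrt(pi)*erfc(1)/64 + 1/24 + 5*sqrt(2)*exp(-1)/32
F(7/2) = -5*exp(-3/2)/16 + 1/576 + sqrt(2)/20 + exp(-1)/4
F(8/3) = 2**(5/6)*(-6525*2**(7/12)*uppergamma(19/12, 3/2) + 50*3**(7/12) + 6525*2**(7/12)*uppergamma(19/12, 1) + 6264*2**(1/12))/104400

back out the shared t-power: 2*t on [0, sqrt(2)/2); exp(-2*t**2) on [sqrt(2)/2, sqrt(3)/2); 1/(256*t**8) on [sqrt(3)/2, ∞)
strip the common scale on t: t on [0, sqrt(2)); exp(-t**2/2) on [sqrt(2), sqrt(3)); t**(-8) on [sqrt(3), ∞)
peel off the power substitution: sqrt(t) on [0, 2); exp(-t/2) on [2, 3); t**(-4) on [3, ∞)
along the cuts sqrt(2)/2, sqrt(3)/2, ℳ[f](s) splits into 3 integrals
over [0, sqrt(2)/2), the kernel integral of 2*t**(3/2) enters the sum
over [sqrt(2)/2, sqrt(3)/2), the kernel integral of sqrt(t)*exp(-2*t**2) enters the sum
on [sqrt(3)/2, ∞) integrate f = 1/(256*t**(15/2)) against the kernel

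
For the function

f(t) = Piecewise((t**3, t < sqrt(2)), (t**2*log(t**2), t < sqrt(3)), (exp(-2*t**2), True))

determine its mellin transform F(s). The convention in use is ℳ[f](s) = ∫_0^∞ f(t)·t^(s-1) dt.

(-12**(s/2)*s*(s + 3)*log(2) - 2*12**(s/2)*(s + 3)*log(2) + 2*12**(s/2)*(s + 3) + 4*12**(s/2)*sqrt(2)*(s**2/4 + s + 1) + 3*18**(s/2)*s*(s + 3)*log(3)/2 - 3*18**(s/2)*(s + 3) + 3*18**(s/2)*(s + 3)*log(3) + 3**(s/2)*(s + 3)*(s**2/4 + s + 1)*uppergamma(s/2, 6))/(2*6**(s/2)*(s + 3)*(s**2/4 + s + 1))
  Re(s) > -3

strip the power substitution: t**(3/2) on [0, 2); t*log(t) on [2, 3); exp(-2*t) on [3, ∞)
along the cuts sqrt(2), sqrt(3), ℳ[f](s) splits into 3 integrals
segment 0 to sqrt(2) holds t**3; add its integral
segment [sqrt(2), sqrt(3)) carries t**2*log(t**2); integrate it
for t in [sqrt(3), ∞): the term is ∫ exp(-2*t**2)·t^(s-1)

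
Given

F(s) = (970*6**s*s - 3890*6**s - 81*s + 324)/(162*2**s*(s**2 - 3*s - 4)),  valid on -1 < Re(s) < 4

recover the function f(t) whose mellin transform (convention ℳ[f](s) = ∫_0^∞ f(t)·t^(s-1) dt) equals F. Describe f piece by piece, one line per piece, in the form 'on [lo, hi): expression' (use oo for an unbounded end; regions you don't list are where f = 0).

the 3 pieces separated at 1/2, 3 each add one integral
the [0, 1/2) slice contributes ∫ t·t^(s-1) dt
segment 1/2 to 3 holds 2*t; add its integral
for t in [3, ∞): the term is ∫ t**(-4)·t^(s-1)

on [0, 1/2): t
on [1/2, 3): 2*t
on [3, oo): t**(-4)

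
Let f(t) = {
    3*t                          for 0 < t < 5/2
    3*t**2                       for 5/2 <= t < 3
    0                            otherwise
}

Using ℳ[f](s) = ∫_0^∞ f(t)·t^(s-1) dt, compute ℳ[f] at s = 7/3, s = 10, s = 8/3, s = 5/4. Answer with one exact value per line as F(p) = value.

F(7/3) = -675*2**(2/3)*5**(1/3)/104 + 729*3**(1/3)/13
F(10) = 22430933821/180224
F(8/3) = -30375*2**(1/3)*5**(2/3)/4928 + 729*3**(2/3)/14
F(5/4) = -475*2**(3/4)*5**(1/4)/156 + 324*3**(1/4)/13

cuts at 5/2: linearity sums the 2 kernel integrals
for t in [0, 5/2): the term is ∫ 3*t·t^(s-1)
for t in [5/2, 3): the term is ∫ 3*t**2·t^(s-1)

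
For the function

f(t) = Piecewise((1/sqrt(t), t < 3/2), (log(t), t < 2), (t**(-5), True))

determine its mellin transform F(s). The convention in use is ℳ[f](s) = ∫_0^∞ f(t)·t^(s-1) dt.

invert the shared t-power to get sqrt(t) on [0, 3/2); t*log(t) on [3/2, 2); t**(-4) on [2, ∞)
split f at 3/2, 2: ℳ[f](s) collects 3 kernel integrals
for t in [0, 3/2): the term is ∫ 1/sqrt(t)·t^(s-1)
[3/2, 2) adds the kernel integral of log(t)
∫ over [2, ∞) of t**(-5)·t^(s-1) joins the sum

2**(1 - s)*(32*2**(2*s - 2)*(s - 5)*(s - 1)*(2*s - 1)*log(2) - 32*2**(2*s - 2)*(s - 5)*(2*s - 1) + 32*2**(2*s - 2)*(s - 5)*(2*s - 1)*log(2) - 2**(2*s - 2)*(2*s - 1)*(2*s + (s - 1)**2 - 1) - 24*3**(s - 1)*(s - 5)*(s - 1)*(2*s - 1)*log(3) + 24*3**(s - 1)*(s - 5)*(s - 1)*(2*s - 1)*log(2) - 24*3**(s - 1)*(s - 5)*(2*s - 1)*log(3) + 24*3**(s - 1)*(s - 5)*(2*s - 1)*log(2) + 24*3**(s - 1)*(s - 5)*(2*s - 1) + 16*3**(s - 1)*sqrt(6)*(s - 5)*(2*s + (s - 1)**2 - 1))/(16*(s - 5)*(2*s - 1)*(2*s + (s - 1)**2 - 1))
  1/2 < Re(s) < 5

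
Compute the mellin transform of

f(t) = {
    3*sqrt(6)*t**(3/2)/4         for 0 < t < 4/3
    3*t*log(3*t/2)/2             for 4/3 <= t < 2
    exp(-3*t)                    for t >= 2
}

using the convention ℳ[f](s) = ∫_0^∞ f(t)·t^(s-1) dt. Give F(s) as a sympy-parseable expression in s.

invert the common scale on t to get t**(3/2) on [0, 2); t*log(t) on [2, 3); exp(-2*t) on [3, ∞)
integrate the 3 segments split at 4/3, 2, then add the results
on [0, 4/3): add ∫ 3*sqrt(6)*t**(3/2)/4·t^(s-1) dt
segment 4/3 to 2 holds 3*t*log(3*t/2)/2; add its integral
segment [2, ∞) carries exp(-3*t); integrate it

(-12**s*s*(2*s + 3)*log(4) - 12**s*(2*s + 3)*log(4) + 12**s*(4*s + 6) + 12**s*sqrt(2)*(4*s**2 + 8*s + 4) + 3*18**s*s*(2*s + 3)*log(3) + 18**s*(-6*s - 9) + 3*18**s*(2*s + 3)*log(3) + 3**s*(2*s + 3)*(s**2 + 2*s + 1)*uppergamma(s, 6))/(9**s*(2*s + 3)*(s**2 + 2*s + 1))
  Re(s) > -3/2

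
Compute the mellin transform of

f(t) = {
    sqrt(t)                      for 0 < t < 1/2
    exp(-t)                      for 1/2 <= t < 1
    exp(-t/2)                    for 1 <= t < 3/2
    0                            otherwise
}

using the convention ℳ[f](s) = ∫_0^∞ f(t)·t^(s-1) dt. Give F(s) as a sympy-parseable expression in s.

slice at 1/2, 1, transform all 3 pieces, and sum them
segment [0, 1/2) carries sqrt(t); integrate it
the [1/2, 1) slice contributes ∫ exp(-t)·t^(s-1) dt
∫ over [1, 3/2) of exp(-t/2)·t^(s-1) joins the sum

(2**s*(2*s + 1)*uppergamma(s, 1/2) - 2**s*(2*s + 1)*uppergamma(s, 1) + 4**s*(2*s + 1)*uppergamma(s, 1/2) - 4**s*(2*s + 1)*uppergamma(s, 3/4) + sqrt(2))/(2**s*(2*s + 1))
  Re(s) > -1/2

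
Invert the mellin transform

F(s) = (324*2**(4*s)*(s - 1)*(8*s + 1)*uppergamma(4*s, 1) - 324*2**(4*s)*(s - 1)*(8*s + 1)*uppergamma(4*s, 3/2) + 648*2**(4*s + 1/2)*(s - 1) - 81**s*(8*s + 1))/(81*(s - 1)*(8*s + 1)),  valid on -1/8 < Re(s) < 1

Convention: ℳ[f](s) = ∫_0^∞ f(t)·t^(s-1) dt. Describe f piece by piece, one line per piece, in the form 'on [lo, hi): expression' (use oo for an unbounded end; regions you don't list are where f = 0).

strip the power substitution: t**(1/4) on [0, 4); exp(-sqrt(t)/2) on [4, 9); t**(-2) on [9, ∞)
reversing the power substitution: sqrt(t) on [0, 2); exp(-t/2) on [2, 3); t**(-4) on [3, ∞)
along the cuts 16, 81, ℳ[f](s) splits into 3 integrals
segment 0 to 16 holds t**(1/8); add its integral
piece [16, 81): integrate exp(-t**(1/4)/2) against the kernel
for t in [81, ∞): the term is ∫ 1/t·t^(s-1)

on [0, 16): t**(1/8)
on [16, 81): exp(-t**(1/4)/2)
on [81, oo): 1/t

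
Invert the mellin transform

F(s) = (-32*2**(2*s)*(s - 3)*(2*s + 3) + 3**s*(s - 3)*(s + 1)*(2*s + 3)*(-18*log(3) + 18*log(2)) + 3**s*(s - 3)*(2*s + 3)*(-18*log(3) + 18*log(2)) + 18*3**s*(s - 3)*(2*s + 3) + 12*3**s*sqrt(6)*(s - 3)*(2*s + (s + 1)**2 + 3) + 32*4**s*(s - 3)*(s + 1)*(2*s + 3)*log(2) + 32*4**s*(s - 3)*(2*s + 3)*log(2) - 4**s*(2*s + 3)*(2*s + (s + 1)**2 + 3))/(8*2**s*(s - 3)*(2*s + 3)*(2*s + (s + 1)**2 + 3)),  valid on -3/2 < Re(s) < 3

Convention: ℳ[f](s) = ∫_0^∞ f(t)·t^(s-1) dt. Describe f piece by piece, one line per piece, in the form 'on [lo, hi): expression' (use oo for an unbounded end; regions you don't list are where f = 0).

on [0, 3/2): t**(3/2)
on [3/2, 2): t**2*log(t)
on [2, oo): t**(-3)

undo the shared t-power: t on [0, 3/2); t**(3/2)*log(t) on [3/2, 2); t**(-7/2) on [2, ∞)
reversing the shared t-power: sqrt(t) on [0, 3/2); t*log(t) on [3/2, 2); t**(-4) on [2, ∞)
treat the 3 regions marked off by 3/2, 2 separately and sum
on [0, 3/2): add ∫ t**(3/2)·t^(s-1) dt
on [3/2, 2): add ∫ t**2*log(t)·t^(s-1) dt
for t in [2, ∞): the term is ∫ t**(-3)·t^(s-1)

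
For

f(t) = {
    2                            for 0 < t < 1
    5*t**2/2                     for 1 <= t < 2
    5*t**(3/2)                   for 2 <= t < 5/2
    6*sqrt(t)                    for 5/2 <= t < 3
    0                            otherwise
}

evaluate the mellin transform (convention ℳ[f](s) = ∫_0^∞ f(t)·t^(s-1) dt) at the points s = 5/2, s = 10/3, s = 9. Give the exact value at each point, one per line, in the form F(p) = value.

F(5/2) = 80*sqrt(2)/9 + 149249/2880
F(10/3) = -480*2**(5/6)/29 + 21/160 + 15*2**(1/3) + 85125*2**(1/6)*5**(5/6)/10672 + 972*3**(5/6)/23
F(9) = -10240*sqrt(2)/21 + 92159/198 + 435546875*sqrt(10)/408576 + 236196*sqrt(3)/19

decompose at 1, 2, 5/2; ℳ[f](s) sums the 4 pieces' integrals
segment [0, 1) carries 2; integrate it
∫ 5*t**2/2·t^(s-1) over [1, 2)
∫ over [2, 5/2) of 5*t**(3/2)·t^(s-1) joins the sum
between 5/2 and 3 the integrand is 6*sqrt(t)·t^(s-1)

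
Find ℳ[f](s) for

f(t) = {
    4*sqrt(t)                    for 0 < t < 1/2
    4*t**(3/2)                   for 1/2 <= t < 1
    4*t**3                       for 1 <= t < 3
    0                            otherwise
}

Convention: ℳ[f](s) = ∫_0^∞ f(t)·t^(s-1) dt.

along the cuts 1/2, 1, ℳ[f](s) splits into 3 integrals
∫ over [0, 1/2) of 4*sqrt(t)·t^(s-1) joins the sum
∫ over [1/2, 1) of 4*t**(3/2)·t^(s-1) joins the sum
on [1, 3): add ∫ 4*t**3·t^(s-1) dt

2*(12*2**s*s + 6*2**s + 216*6**s*s**2 + 432*6**s*s + 162*6**s + 2*sqrt(2)*s**2 + 11*sqrt(2)*s + 15*sqrt(2))/(2**s*(4*s**3 + 20*s**2 + 27*s + 9))
  Re(s) > -1/2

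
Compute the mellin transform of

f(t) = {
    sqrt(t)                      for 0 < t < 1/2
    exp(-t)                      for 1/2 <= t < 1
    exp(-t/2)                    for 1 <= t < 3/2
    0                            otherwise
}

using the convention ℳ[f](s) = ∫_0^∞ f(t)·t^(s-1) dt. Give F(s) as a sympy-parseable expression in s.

(2**s*(2*s + 1)*uppergamma(s, 1/2) - 2**s*(2*s + 1)*uppergamma(s, 1) + 4**s*(2*s + 1)*uppergamma(s, 1/2) - 4**s*(2*s + 1)*uppergamma(s, 3/4) + sqrt(2))/(2**s*(2*s + 1))
  Re(s) > -1/2

split f at 1/2, 1: ℳ[f](s) collects 3 kernel integrals
on [0, 1/2): add ∫ sqrt(t)·t^(s-1) dt
∫ over [1/2, 1) of exp(-t)·t^(s-1) joins the sum
over [1, 3/2), the kernel integral of exp(-t/2) enters the sum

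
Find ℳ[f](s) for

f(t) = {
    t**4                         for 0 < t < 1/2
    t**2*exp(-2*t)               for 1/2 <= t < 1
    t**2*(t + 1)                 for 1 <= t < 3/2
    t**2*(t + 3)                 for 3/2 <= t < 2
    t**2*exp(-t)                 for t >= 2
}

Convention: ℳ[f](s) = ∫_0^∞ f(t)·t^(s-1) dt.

peel off the shared t-power: t**2 on [0, 1/2); exp(-2*t) on [1/2, 1); t + 1 on [1, 3/2); …
summing 5 kernel integrals split by 1/2, 1, 3/2, 2 yields ℳ[f](s)
the [0, 1/2) slice contributes ∫ t**4·t^(s-1) dt
on [1/2, 1) integrate f = t**2*exp(-2*t) against the kernel
piece [1, 3/2): integrate t**2*(t + 1) against the kernel
the [3/2, 2) slice contributes ∫ t**2*(t + 3)·t^(s-1) dt
for t in [2, ∞): the term is ∫ t**2*exp(-t)·t^(s-1)

(320*2**(2*s)*(s + 2)*(s + 4) + 192*2**(2*s)*(s + 4) + 16*2**s*(s + 2)*(s + 3)*(s + 4)*uppergamma(s + 2, 2) - 32*2**s*(s + 2)*(s + 4) - 16*2**s*(s + 4) - 72*3**s*(s + 2)*(s + 4) - 72*3**s*(s + 4) + 4*(s + 2)*(s + 3)*(s + 4)*uppergamma(s + 2, 1) - 4*(s + 2)*(s + 3)*(s + 4)*uppergamma(s + 2, 2) + (s + 2)*(s + 3))/(16*2**s*(s + 2)*(s + 3)*(s + 4))
  Re(s) > -4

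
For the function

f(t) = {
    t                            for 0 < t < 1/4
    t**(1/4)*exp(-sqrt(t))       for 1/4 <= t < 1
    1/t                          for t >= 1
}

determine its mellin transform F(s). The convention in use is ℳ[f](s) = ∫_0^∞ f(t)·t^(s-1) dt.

(2*s**2*uppergamma(2*s + 1/2, 1/2) - 2*s**2*uppergamma(2*s + 1/2, 1) - s - 2*uppergamma(2*s + 1/2, 1/2) + 2*uppergamma(2*s + 1/2, 1) - 1 + s/(4*4**s) - 1/(4*4**s))/(s**2 - 1)
  -1 < Re(s) < 1

back out the power substitution: t**2 on [0, 1/2); sqrt(t)*exp(-t) on [1/2, 1); t**(-2) on [1, ∞)
reversing the shared t-power: t**(3/2) on [0, 1/2); exp(-t) on [1/2, 1); t**(-5/2) on [1, ∞)
along the cuts 1/4, 1, ℳ[f](s) splits into 3 integrals
segment 0 to 1/4 holds t; add its integral
between 1/4 and 1 the integrand is t**(1/4)*exp(-sqrt(t))·t^(s-1)
∫ 1/t·t^(s-1) over [1, ∞)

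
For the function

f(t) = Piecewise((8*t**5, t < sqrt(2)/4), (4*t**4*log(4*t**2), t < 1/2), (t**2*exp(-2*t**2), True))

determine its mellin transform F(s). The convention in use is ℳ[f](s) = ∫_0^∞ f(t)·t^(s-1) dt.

(-16*2**(s/2)*(s + 5) + 8*2**s*(s + 5)*(4*s + (s + 2)**2 + 12)*uppergamma(s/2 + 1, 1/2) + 4*s + (s + 2)*(s + 5)*log(4) + 4*(s + 5)*log(2) + sqrt(2)*(4*s + (s + 2)**2 + 12) + 20)/(32*2**(3*s/2)*(s + 5)*(4*s + (s + 2)**2 + 12))
  Re(s) > -5

remove the shared t-power first: 8*t**3 on [0, sqrt(2)/4); 4*t**2*log(4*t**2) on [sqrt(2)/4, 1/2); exp(-2*t**2) on [1/2, ∞)
undo the common scale on t: t**3 on [0, sqrt(2)/2); t**2*log(t**2) on [sqrt(2)/2, 1); exp(-t**2/2) on [1, ∞)
the power substitution comes off first: t**(3/2) on [0, 1/2); t*log(t) on [1/2, 1); exp(-t/2) on [1, ∞)
summing 3 kernel integrals split by sqrt(2)/4, 1/2 yields ℳ[f](s)
on [0, sqrt(2)/4) integrate f = 8*t**5 against the kernel
between sqrt(2)/4 and 1/2 the integrand is 4*t**4*log(4*t**2)·t^(s-1)
on [1/2, ∞) integrate f = t**2*exp(-2*t**2) against the kernel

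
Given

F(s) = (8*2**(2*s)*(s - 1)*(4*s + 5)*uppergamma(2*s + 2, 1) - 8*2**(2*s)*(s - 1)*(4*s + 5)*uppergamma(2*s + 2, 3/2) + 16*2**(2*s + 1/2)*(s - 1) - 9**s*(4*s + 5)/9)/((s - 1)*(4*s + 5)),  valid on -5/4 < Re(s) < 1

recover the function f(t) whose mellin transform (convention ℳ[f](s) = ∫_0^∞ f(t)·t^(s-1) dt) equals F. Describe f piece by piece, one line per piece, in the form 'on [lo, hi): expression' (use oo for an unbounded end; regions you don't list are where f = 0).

on [0, 4): t**(5/4)
on [4, 9): t*exp(-sqrt(t)/2)
on [9, oo): 1/t

peel off the shared t-power: t**(1/4) on [0, 4); exp(-sqrt(t)/2) on [4, 9); t**(-2) on [9, ∞)
reversing the power substitution: sqrt(t) on [0, 2); exp(-t/2) on [2, 3); t**(-4) on [3, ∞)
linearity at 4, 9 turns ℳ[f](s) into 3 summed integrals
on [0, 4): add ∫ t**(5/4)·t^(s-1) dt
on [4, 9) integrate f = t*exp(-sqrt(t)/2) against the kernel
segment [9, ∞) carries 1/t; integrate it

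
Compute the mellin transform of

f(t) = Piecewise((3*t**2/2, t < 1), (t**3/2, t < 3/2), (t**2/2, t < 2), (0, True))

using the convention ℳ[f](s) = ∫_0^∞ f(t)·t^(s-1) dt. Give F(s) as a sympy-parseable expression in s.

(32*2**s*(s + 3) + 27*(3/2)**s*(s + 2) - 18*(3/2)**s*(s + 3) + 16*s + 56)/(16*(s + 2)*(s + 3))
  Re(s) > -2

the 3 pieces separated at 1, 3/2 each add one integral
∫ 3*t**2/2·t^(s-1) over [0, 1)
on [1, 3/2) integrate f = t**3/2 against the kernel
the [3/2, 2) slice contributes ∫ t**2/2·t^(s-1) dt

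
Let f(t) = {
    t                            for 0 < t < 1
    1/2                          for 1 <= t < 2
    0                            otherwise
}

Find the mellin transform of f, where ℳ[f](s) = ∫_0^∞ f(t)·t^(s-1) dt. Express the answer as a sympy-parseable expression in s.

split f at 1: ℳ[f](s) collects 2 kernel integrals
segment [0, 1) carries t; integrate it
segment [1, 2) carries 1/2; integrate it

(2**s*(s + 1) + s - 1)/(2*s*(s + 1))
  Re(s) > -1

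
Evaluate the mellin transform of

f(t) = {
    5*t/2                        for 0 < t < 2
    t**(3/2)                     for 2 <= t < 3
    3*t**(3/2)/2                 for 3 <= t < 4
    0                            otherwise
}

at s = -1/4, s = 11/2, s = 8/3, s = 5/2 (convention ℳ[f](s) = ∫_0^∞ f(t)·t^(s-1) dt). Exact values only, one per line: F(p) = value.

F(-1/4) = -8*2**(1/4)/5 - 6*3**(1/4)/5 + 10*2**(3/4)/3 + 24*sqrt(2)/5
F(11/2) = 320*sqrt(2)/13 + 46709/14
F(8/3) = -243*3**(1/6)/25 - 96*2**(1/6)/25 + 60*2**(2/3)/11 + 2304*2**(1/3)/25
F(5/2) = 40*sqrt(2)/7 + 655/8

the 3 pieces separated at 2, 3 each add one integral
piece [0, 2): integrate 5*t/2 against the kernel
segment [2, 3) carries t**(3/2); integrate it
segment [3, 4) carries 3*t**(3/2)/2; integrate it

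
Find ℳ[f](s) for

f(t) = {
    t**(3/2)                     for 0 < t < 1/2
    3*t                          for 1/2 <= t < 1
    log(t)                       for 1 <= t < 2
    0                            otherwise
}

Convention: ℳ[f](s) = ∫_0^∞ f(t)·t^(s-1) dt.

treat the 3 regions marked off by 1/2, 1 separately and sum
for t in [0, 1/2): the term is ∫ t**(3/2)·t^(s-1)
∫ over [1/2, 1) of 3*t·t^(s-1) joins the sum
on [1, 2) integrate f = log(t) against the kernel

(-2*2**(2*s)*(s + 1)*(2*s + 3) + 6*2**s*s**2*(2*s + 3) + 2*2**s*(s + 1)*(2*s + 3) + 4**s*s*(s + 1)*(2*s + 3)*log(4) + sqrt(2)*s**2*(s + 1) - 3*s**2*(2*s + 3))/(2*2**s*s**2*(s + 1)*(2*s + 3))
  Re(s) > -3/2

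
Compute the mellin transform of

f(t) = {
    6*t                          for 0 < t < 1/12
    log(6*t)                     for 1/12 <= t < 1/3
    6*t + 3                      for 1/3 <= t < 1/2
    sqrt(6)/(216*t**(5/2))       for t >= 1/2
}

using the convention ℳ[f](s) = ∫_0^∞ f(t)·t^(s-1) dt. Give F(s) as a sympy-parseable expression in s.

(-270*2**(2*s)*s**2*(2*s - 5) + 54*2**(2*s)*s*(s + 1)*(2*s - 5)*log(2) - 162*2**(2*s)*s*(2*s - 5) - 54*2**(2*s)*(s + 1)*(2*s - 5) - 4*sqrt(3)*6**s*s**2*(s + 1) + 324*6**s*s**2*(2*s - 5) + 162*6**s*s*(2*s - 5) + 27*s**2*(2*s - 5) + 54*s*(s + 1)*(2*s - 5)*log(2) + (2*s - 5)*(54*s + 54))/(54*12**s*s**2*(s + 1)*(2*s - 5))
  -1 < Re(s) < 5/2

reversing the common scale on t: 3*t on [0, 1/6); log(3*t) on [1/6, 2/3); 3*t + 3 on [2/3, 1); …
the common scale on t comes off first: t on [0, 1/2); log(t) on [1/2, 2); t + 3 on [2, 3); …
the 4 pieces separated at 1/12, 1/3, 1/2 each add one integral
segment [0, 1/12) carries 6*t; integrate it
on [1/12, 1/3) integrate f = log(6*t) against the kernel
segment [1/3, 1/2) carries (6*t + 3); integrate it
segment 1/2 to ∞ holds sqrt(6)/(216*t**(5/2)); add its integral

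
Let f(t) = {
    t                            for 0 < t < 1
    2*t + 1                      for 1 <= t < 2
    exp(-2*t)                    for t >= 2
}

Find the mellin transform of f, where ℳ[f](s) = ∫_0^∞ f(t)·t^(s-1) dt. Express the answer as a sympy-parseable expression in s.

split f at 1, 2: ℳ[f](s) collects 3 kernel integrals
segment 0 to 1 holds t; add its integral
[1, 2) adds the kernel integral of (2*t + 1)
between 2 and ∞ the integrand is exp(-2*t)·t^(s-1)

(2**s*s*(s + 1)*uppergamma(s, 4) - 2*4**s*s - 4**s + 5*8**s*s + 8**s)/(4**s*s*(s + 1))
  Re(s) > -1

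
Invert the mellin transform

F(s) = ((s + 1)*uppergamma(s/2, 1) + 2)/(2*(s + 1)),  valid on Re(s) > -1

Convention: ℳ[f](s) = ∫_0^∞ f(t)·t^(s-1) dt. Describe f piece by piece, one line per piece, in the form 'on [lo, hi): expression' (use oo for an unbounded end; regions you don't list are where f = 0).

peel off the power substitution: sqrt(t) on [0, 1); exp(-t) on [1, ∞)
summing 2 kernel integrals split by 1 yields ℳ[f](s)
∫ t·t^(s-1) over [0, 1)
segment 1 to ∞ holds exp(-t**2); add its integral

on [0, 1): t
on [1, oo): exp(-t**2)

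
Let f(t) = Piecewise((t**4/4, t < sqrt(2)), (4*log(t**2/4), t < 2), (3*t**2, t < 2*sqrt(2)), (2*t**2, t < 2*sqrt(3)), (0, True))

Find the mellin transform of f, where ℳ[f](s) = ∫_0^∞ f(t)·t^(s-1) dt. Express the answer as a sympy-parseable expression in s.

2**(s/2)*(8*2**(s/2)*(s + 2)*(s + 4) - 12*2**(s/2)*(s + 4)*(4*s - (s + 2)**2 + 4) + 8*2**s*(s + 4)*(4*s - (s + 2)**2 + 4) + 24*6**(s/2)*(s + 4)*(4*s - (s + 2)**2 + 4) - 4*(s + 2)**2*(s + 4)*log(2) - 8*(s + 2)*(s + 4) + 8*(s + 2)*(s + 4)*log(2) + (s + 2)*(4*s - (s + 2)**2 + 4))/((s + 2)*(s + 4)*(4*s - (s + 2)**2 + 4))
  Re(s) > -4

invert the shared t-power to get t**2/4 on [0, sqrt(2)); 4*log(t**2/4)/t**2 on [sqrt(2), 2); 3 on [2, 2*sqrt(2)); …
peel off the common scale on t: t**2 on [0, sqrt(2)/2); log(t**2)/t**2 on [sqrt(2)/2, 1); 3 on [1, sqrt(2)); …
strip the power substitution: t on [0, 1/2); log(t)/t on [1/2, 1); 3 on [1, 2); …
summing 4 kernel integrals split by sqrt(2), 2, 2*sqrt(2) yields ℳ[f](s)
segment [0, sqrt(2)) carries t**4/4; integrate it
the [sqrt(2), 2) slice contributes ∫ 4*log(t**2/4)·t^(s-1) dt
segment 2 to 2*sqrt(2) holds 3*t**2; add its integral
[2*sqrt(2), 2*sqrt(3)) adds the kernel integral of 2*t**2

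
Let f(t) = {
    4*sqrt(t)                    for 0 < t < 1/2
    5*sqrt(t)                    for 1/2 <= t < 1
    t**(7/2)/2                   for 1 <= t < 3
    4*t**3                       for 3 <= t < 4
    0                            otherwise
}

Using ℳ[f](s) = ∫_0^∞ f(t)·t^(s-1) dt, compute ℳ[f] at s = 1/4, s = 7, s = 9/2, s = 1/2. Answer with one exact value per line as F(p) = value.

F(1/4) = -432*3**(1/4)/13 - 2*2**(1/4)/3 + 98/15 + 18*3**(3/4)/5 + 1024*sqrt(2)/13
F(7) = -sqrt(2)/1920 + 19683*sqrt(3)/7 + 41560199/105
F(9/2) = 1717177/96 - 5832*sqrt(3)/5
F(1/2) = 2251/14 - 216*sqrt(3)/7

integrate the 4 segments split at 1/2, 1, 3, then add the results
piece [0, 1/2): integrate 4*sqrt(t) against the kernel
piece [1/2, 1): integrate 5*sqrt(t) against the kernel
∫ t**(7/2)/2·t^(s-1) over [1, 3)
segment [3, 4) carries 4*t**3; integrate it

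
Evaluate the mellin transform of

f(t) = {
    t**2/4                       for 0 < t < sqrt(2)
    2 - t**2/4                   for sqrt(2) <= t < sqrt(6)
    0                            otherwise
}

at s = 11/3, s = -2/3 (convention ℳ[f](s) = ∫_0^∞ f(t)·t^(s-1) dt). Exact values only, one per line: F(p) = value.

invert the common scale on t to get t**2 on [0, sqrt(2)/2); 2 - t**2 on [sqrt(2)/2, sqrt(6)/2)
strip the power substitution: t on [0, 1/2); 2 - t on [1/2, 3/2)
decompose at sqrt(2); ℳ[f](s) sums the 2 pieces' integrals
for t in [0, sqrt(2)): the term is ∫ t**2/4·t^(s-1)
over [sqrt(2), sqrt(6)), the kernel integral of (2 - t**2/4) enters the sum

F(11/3) = -138*2**(5/6)/187 + 315*6**(5/6)/187
F(-2/3) = 2**(2/3)*(30 - 11*3**(2/3))/16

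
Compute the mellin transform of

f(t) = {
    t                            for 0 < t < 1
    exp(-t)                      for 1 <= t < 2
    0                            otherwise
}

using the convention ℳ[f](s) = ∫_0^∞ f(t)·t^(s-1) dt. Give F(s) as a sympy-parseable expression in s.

cuts at 1: linearity sums the 2 kernel integrals
on [0, 1): add ∫ t·t^(s-1) dt
∫ exp(-t)·t^(s-1) over [1, 2)

((s + 1)*uppergamma(s, 1) - (s + 1)*uppergamma(s, 2) + 1)/(s + 1)
  Re(s) > -1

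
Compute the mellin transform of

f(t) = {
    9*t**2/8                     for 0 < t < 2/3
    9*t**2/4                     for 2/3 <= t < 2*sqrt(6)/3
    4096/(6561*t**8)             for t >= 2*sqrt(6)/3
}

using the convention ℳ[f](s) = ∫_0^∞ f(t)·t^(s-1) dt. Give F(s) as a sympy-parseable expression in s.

2**s*(970*6**(s/2)*s - 7780*6**(s/2) - 81*s + 648)/(162*3**s*(s**2 - 6*s - 16))
  -2 < Re(s) < 8

peel off the common scale on t: t**2/2 on [0, 1); t**2 on [1, sqrt(6)); 16/t**8 on [sqrt(6), ∞)
remove the power substitution first: t/2 on [0, 1); t on [1, 6); 16/t**4 on [6, ∞)
reversing the common scale on t: t on [0, 1/2); 2*t on [1/2, 3); t**(-4) on [3, ∞)
integrate the 3 segments split at 2/3, 2*sqrt(6)/3, then add the results
between 0 and 2/3 the integrand is 9*t**2/8·t^(s-1)
on [2/3, 2*sqrt(6)/3) integrate f = 9*t**2/4 against the kernel
on [2*sqrt(6)/3, ∞): add ∫ 4096/(6561*t**8)·t^(s-1) dt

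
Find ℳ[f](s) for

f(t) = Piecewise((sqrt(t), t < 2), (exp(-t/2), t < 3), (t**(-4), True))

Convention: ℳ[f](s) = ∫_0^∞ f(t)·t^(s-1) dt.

integrate the 3 segments split at 2, 3, then add the results
∫ sqrt(t)·t^(s-1) over [0, 2)
segment [2, 3) carries exp(-t/2); integrate it
∫ t**(-4)·t^(s-1) over [3, ∞)

(2**s*(s - 4)*(2*s + 1)*uppergamma(s, 1) - 2**s*(s - 4)*(2*s + 1)*uppergamma(s, 3/2) + 2*2**(s + 1/2)*(s - 4) - 3**s*(2*s + 1)/81)/((s - 4)*(2*s + 1))
  -1/2 < Re(s) < 4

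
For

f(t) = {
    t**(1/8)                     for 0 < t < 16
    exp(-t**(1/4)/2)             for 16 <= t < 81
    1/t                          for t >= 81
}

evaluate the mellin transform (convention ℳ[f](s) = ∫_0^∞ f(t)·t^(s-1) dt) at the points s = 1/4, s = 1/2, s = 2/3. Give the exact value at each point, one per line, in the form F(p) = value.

undo the power substitution: t**(1/4) on [0, 4); exp(-sqrt(t)/2) on [4, 9); t**(-2) on [9, ∞)
the power substitution comes off first: sqrt(t) on [0, 2); exp(-t/2) on [2, 3); t**(-4) on [3, ∞)
summing 3 kernel integrals split by 16, 81 yields ℳ[f](s)
piece [0, 16): integrate t**(1/8) against the kernel
on [16, 81) integrate f = exp(-t**(1/4)/2) against the kernel
over [81, ∞), the kernel integral of 1/t enters the sum

F(1/4) = -8*exp(-3/2) + 4/81 + 8*exp(-1) + 16*sqrt(2)/3
F(1/2) = -40*exp(-3/2) + 2/9 + 32*sqrt(2)/5 + 32*exp(-1)
F(2/3) = -16*2**(2/3)*uppergamma(8/3, 3/2) + 3**(2/3)/3 + 192*2**(1/6)/19 + 16*2**(2/3)*uppergamma(8/3, 1)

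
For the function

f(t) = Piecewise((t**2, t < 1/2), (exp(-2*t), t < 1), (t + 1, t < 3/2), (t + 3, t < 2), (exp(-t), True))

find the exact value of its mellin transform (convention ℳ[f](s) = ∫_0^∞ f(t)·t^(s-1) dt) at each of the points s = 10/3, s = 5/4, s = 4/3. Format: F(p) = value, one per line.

F(10/3) = 2**(2/3)*(-67392*3**(1/3) - 17664*2**(1/3) - 4160*uppergamma(10/3, 2) + 195 + 4160*uppergamma(10/3, 1) + 33280*2**(1/3)*uppergamma(10/3, 2) + 362496*2**(2/3))/66560
F(5/4) = 2**(3/4)*(-2808*3**(1/4) - 1456*2**(1/4) - 585*uppergamma(5/4, 2) + 45 + 1170*2**(1/4)*uppergamma(5/4, 2) + 585*uppergamma(5/4, 1) + 7696*sqrt(2))/2340
F(4/3) = 2**(2/3)*(-1260*3**(1/3) - 660*2**(1/3) - 280*uppergamma(4/3, 2) + 21 + 280*uppergamma(4/3, 1) + 560*2**(1/3)*uppergamma(4/3, 2) + 3480*2**(2/3))/1120

integrate the 5 segments split at 1/2, 1, 3/2, 2, then add the results
on [0, 1/2) integrate f = t**2 against the kernel
∫ over [1/2, 1) of exp(-2*t)·t^(s-1) joins the sum
∫ over [1, 3/2) of (t + 1)·t^(s-1) joins the sum
over [3/2, 2), the kernel integral of (t + 3) enters the sum
[2, ∞) adds the kernel integral of exp(-t)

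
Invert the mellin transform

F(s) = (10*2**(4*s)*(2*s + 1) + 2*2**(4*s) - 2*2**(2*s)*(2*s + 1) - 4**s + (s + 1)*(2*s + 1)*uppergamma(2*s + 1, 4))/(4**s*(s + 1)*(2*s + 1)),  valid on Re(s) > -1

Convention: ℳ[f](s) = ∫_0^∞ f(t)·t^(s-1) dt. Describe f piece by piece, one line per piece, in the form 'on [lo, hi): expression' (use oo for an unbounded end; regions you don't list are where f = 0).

on [0, 1): t
on [1, 4): sqrt(t)*(2*sqrt(t) + 1)
on [4, oo): sqrt(t)*exp(-2*sqrt(t))

remove the shared t-power first: sqrt(t) on [0, 1); 2*sqrt(t) + 1 on [1, 4); exp(-2*sqrt(t)) on [4, ∞)
strip the power substitution: t on [0, 1); 2*t + 1 on [1, 2); exp(-2*t) on [2, ∞)
along the cuts 1, 4, ℳ[f](s) splits into 3 integrals
segment [0, 1) carries t; integrate it
on [1, 4) integrate f = sqrt(t)*(2*sqrt(t) + 1) against the kernel
the [4, ∞) slice contributes ∫ sqrt(t)*exp(-2*sqrt(t))·t^(s-1) dt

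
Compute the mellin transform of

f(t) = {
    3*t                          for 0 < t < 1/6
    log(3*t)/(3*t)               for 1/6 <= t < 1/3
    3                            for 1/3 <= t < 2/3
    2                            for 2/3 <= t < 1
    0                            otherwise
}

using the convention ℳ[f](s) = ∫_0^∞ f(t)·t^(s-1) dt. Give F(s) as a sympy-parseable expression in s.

invert the common scale on t to get 3*t/2 on [0, 1/3); 2*log(3*t/2)/(3*t) on [1/3, 2/3); 3 on [2/3, 4/3); …
invert the common scale on t to get t on [0, 1/2); log(t)/t on [1/2, 1); 3 on [1, 2); …
linearity at 1/6, 1/3, 2/3 turns ℳ[f](s) into 4 summed integrals
piece [0, 1/6): integrate 3*t against the kernel
[1/6, 1/3) adds the kernel integral of log(3*t)/(3*t)
piece [1/3, 2/3): integrate 3 against the kernel
segment 2/3 to 1 holds 2; add its integral

(2*2**(2*s)*(s + 1)*(s**2 - 2*s + 1) - 2*2**s*s*(s + 1) - 6*2**s*(s + 1)*(s**2 - 2*s + 1) + 4*6**s*(s + 1)*(s**2 - 2*s + 1) + 4*s**2*(s + 1)*log(2) - 4*s*(s + 1)*log(2) + 4*s*(s + 1) + s*(s**2 - 2*s + 1))/(2*6**s*s*(s + 1)*(s**2 - 2*s + 1))
  Re(s) > -1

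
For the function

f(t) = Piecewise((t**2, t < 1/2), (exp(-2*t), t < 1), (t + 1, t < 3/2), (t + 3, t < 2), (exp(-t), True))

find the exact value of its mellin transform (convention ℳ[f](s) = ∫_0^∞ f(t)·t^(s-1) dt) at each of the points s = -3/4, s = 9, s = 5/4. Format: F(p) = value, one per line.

treat the 5 regions marked off by 1/2, 1, 3/2, 2 separately and sum
[0, 1/2) adds the kernel integral of t**2
segment 1/2 to 1 holds exp(-2*t); add its integral
over [1, 3/2), the kernel integral of (t + 1) enters the sum
segment 3/2 to 2 holds (t + 3); add its integral
the [2, ∞) slice contributes ∫ exp(-t)·t^(s-1) dt

F(-3/4) = 2**(3/4)*(-4*2**(1/4)/3 - uppergamma(-3/4, 2) + 2**(1/4)*uppergamma(-3/4, 2)/2 + uppergamma(-3/4, 1) + 1/5 + 8*3**(1/4)/9 + sqrt(2))
F(9) = (217009980*E + 267949573*exp(2) + 301364743680)*exp(-2)/1013760
F(5/4) = 2**(3/4)*(-2808*3**(1/4) - 1456*2**(1/4) - 585*uppergamma(5/4, 2) + 45 + 1170*2**(1/4)*uppergamma(5/4, 2) + 585*uppergamma(5/4, 1) + 7696*sqrt(2))/2340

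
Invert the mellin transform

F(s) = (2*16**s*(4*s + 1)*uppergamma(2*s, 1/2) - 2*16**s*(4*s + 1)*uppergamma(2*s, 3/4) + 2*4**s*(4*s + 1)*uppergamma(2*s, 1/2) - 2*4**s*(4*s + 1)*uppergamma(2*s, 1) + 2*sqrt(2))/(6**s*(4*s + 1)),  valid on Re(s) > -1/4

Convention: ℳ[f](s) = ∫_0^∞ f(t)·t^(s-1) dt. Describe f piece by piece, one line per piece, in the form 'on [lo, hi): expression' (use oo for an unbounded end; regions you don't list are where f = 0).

reversing the common scale on t: t**(1/4) on [0, 1/4); exp(-sqrt(t)) on [1/4, 1); exp(-sqrt(t)/2) on [1, 9/4)
peel off the power substitution: sqrt(t) on [0, 1/2); exp(-t) on [1/2, 1); exp(-t/2) on [1, 3/2)
f breaks at 1/6, 2/3 into 3 integrals to sum
for t in [0, 1/6): the term is ∫ 2**(3/4)*3**(1/4)*t**(1/4)/2·t^(s-1)
∫ exp(-sqrt(6)*sqrt(t)/2)·t^(s-1) over [1/6, 2/3)
piece [2/3, 3/2): integrate exp(-sqrt(6)*sqrt(t)/4) against the kernel

on [0, 1/6): 2**(3/4)*3**(1/4)*t**(1/4)/2
on [1/6, 2/3): exp(-sqrt(6)*sqrt(t)/2)
on [2/3, 3/2): exp(-sqrt(6)*sqrt(t)/4)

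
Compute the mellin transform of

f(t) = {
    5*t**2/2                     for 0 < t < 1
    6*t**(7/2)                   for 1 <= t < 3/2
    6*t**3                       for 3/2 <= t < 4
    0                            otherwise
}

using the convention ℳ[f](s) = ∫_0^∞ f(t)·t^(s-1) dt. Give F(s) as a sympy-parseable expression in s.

(-12*(3/2)**(s + 3)*(s + 2)*(2*s + 7) + 24*(3/2)**(s + 7/2)*(s + 2)*(s + 3) + 12*4**(s + 3)*(s + 2)*(2*s + 7) - 24*(s + 2)*(s + 3) + 5*(s + 3)*(2*s + 7))/(2*(s + 2)*(s + 3)*(2*s + 7))
  Re(s) > -2

split f at 1, 3/2: ℳ[f](s) collects 3 kernel integrals
segment 0 to 1 holds 5*t**2/2; add its integral
∫ over [1, 3/2) of 6*t**(7/2)·t^(s-1) joins the sum
∫ 6*t**3·t^(s-1) over [3/2, 4)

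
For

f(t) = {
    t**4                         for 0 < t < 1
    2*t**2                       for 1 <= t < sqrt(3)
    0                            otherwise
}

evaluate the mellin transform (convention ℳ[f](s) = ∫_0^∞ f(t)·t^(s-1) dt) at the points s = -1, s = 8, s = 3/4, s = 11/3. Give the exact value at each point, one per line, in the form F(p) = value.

remove the shared t-power first: t**3 on [0, 1); 2*t on [1, sqrt(3))
peel off the power substitution: t**(3/2) on [0, 1); 2*sqrt(t) on [1, 3)
integrate the 2 segments split at 1, then add the results
∫ t**4·t^(s-1) over [0, 1)
∫ over [1, sqrt(3)) of 2*t**2·t^(s-1) joins the sum

F(-1) = -5/3 + 2*sqrt(3)
F(8) = 2909/60
F(3/4) = -108/209 + 24*3**(3/8)/11
F(11/3) = -87/391 + 54*3**(5/6)/17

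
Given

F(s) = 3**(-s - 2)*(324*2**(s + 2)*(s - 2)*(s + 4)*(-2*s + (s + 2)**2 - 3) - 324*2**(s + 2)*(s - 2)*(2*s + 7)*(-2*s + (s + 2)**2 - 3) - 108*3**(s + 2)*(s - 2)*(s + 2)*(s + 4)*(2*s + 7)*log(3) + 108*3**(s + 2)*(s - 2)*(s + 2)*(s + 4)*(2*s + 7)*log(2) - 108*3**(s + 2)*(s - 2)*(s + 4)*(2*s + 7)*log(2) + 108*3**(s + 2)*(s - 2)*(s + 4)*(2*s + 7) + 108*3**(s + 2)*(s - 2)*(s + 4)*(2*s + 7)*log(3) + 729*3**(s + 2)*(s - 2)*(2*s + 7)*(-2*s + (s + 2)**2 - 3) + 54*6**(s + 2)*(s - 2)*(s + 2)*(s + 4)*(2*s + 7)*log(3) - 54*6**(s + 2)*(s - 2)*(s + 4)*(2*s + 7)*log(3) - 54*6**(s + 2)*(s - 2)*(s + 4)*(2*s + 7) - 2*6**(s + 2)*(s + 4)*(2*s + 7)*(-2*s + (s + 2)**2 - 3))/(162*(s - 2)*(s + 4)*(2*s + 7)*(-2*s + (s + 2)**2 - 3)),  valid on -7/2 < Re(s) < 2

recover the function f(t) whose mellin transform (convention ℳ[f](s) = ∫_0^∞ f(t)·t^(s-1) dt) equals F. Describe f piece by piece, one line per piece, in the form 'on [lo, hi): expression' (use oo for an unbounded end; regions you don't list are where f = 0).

invert the shared t-power to get 3*sqrt(6)*t**(3/2)/4 on [0, 2/3); 9*t**2/2 on [2/3, 1); 2*log(3*t/2)/(3*t) on [1, 2); …
reversing the common scale on t: t**(3/2) on [0, 1); 2*t**2 on [1, 3/2); log(t)/t on [3/2, 3); …
the 4 pieces separated at 2/3, 1, 2 each add one integral
piece [0, 2/3): integrate 3*sqrt(6)*t**(7/2)/4 against the kernel
segment [2/3, 1) carries 9*t**4/2; integrate it
piece [1, 2): integrate 2*t*log(3*t/2)/3 against the kernel
on [2, ∞) integrate f = 16/(81*t**2) against the kernel

on [0, 2/3): 3*sqrt(6)*t**(7/2)/4
on [2/3, 1): 9*t**4/2
on [1, 2): 2*t*log(3*t/2)/3
on [2, oo): 16/(81*t**2)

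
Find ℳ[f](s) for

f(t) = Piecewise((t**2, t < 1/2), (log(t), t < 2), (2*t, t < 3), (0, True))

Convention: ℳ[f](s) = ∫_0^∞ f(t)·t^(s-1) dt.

slice at 1/2, 2, transform all 3 pieces, and sum them
the [0, 1/2) slice contributes ∫ t**2·t^(s-1) dt
the [1/2, 2) slice contributes ∫ log(t)·t^(s-1) dt
segment 2 to 3 holds 2*t; add its integral

(-16*2**(2*s)*s**2*(s + 2) + 4*2**(2*s)*s*(s + 1)*(s + 2)*log(2) - 4*2**(2*s)*(s + 1)*(s + 2) + 24*6**s*s**2*(s + 2) + s**2*(s + 1) + 4*s*(s + 1)*(s + 2)*log(2) + 4*(s + 1)*(s + 2))/(4*2**s*s**2*(s + 1)*(s + 2))
  Re(s) > -2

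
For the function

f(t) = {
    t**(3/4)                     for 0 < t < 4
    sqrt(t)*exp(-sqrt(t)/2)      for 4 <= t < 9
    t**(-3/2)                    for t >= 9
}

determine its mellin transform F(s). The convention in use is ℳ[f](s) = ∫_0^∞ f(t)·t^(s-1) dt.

undo the shared t-power: t**(1/4) on [0, 4); exp(-sqrt(t)/2) on [4, 9); t**(-2) on [9, ∞)
strip the power substitution: sqrt(t) on [0, 2); exp(-t/2) on [2, 3); t**(-4) on [3, ∞)
cuts at 4, 9: linearity sums the 3 kernel integrals
segment 0 to 4 holds t**(3/4); add its integral
over [4, 9), the kernel integral of sqrt(t)*exp(-sqrt(t)/2) enters the sum
[9, ∞) adds the kernel integral of t**(-3/2)

2*(54*2**(2*s)*(2*s - 3)*(4*s + 3)*uppergamma(2*s + 1, 1) - 54*2**(2*s)*(2*s - 3)*(4*s + 3)*uppergamma(2*s + 1, 3/2) + 108*2**(2*s + 1/2)*(2*s - 3) - 3**(2*s)*(4*s + 3))/(27*(2*s - 3)*(4*s + 3))
  -3/4 < Re(s) < 3/2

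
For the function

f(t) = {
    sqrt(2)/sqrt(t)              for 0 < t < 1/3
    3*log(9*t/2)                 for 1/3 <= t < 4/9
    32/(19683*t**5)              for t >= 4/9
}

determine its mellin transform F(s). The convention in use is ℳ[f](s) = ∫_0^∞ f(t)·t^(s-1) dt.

6**(1 - s)*(32*2**(2*s - 2)*(s - 5)*(s - 1)*(2*s - 1)*log(2) - 32*2**(2*s - 2)*(s - 5)*(2*s - 1) + 32*2**(2*s - 2)*(s - 5)*(2*s - 1)*log(2) - 2**(2*s - 2)*(2*s - 1)*(2*s + (s - 1)**2 - 1) - 24*3**(s - 1)*(s - 5)*(s - 1)*(2*s - 1)*log(3) + 24*3**(s - 1)*(s - 5)*(s - 1)*(2*s - 1)*log(2) - 24*3**(s - 1)*(s - 5)*(2*s - 1)*log(3) + 24*3**(s - 1)*(s - 5)*(2*s - 1)*log(2) + 24*3**(s - 1)*(s - 5)*(2*s - 1) + 16*3**(s - 1)*sqrt(6)*(s - 5)*(2*s + (s - 1)**2 - 1))/(16*(3/2)**s*(s - 5)*(2*s - 1)*(2*s + (s - 1)**2 - 1))
  1/2 < Re(s) < 5

strip the common scale on t: sqrt(3)/sqrt(t) on [0, 1/2); 3*log(3*t) on [1/2, 2/3); 1/(81*t**5) on [2/3, ∞)
strip the shared t-power: sqrt(3)*sqrt(t) on [0, 1/2); 3*t*log(3*t) on [1/2, 2/3); 1/(81*t**4) on [2/3, ∞)
reversing the common scale on t: sqrt(t) on [0, 3/2); t*log(t) on [3/2, 2); t**(-4) on [2, ∞)
cuts at 1/3, 4/9: linearity sums the 3 kernel integrals
on [0, 1/3): add ∫ sqrt(2)/sqrt(t)·t^(s-1) dt
[1/3, 4/9) adds the kernel integral of 3*log(9*t/2)
piece [4/9, ∞): integrate 32/(19683*t**5) against the kernel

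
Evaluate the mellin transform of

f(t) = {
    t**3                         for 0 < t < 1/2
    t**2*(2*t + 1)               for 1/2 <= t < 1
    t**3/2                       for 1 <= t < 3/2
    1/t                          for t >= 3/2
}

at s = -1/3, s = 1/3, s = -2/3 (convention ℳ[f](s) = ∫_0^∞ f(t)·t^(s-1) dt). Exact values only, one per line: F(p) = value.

undo the shared t-power: t on [0, 1/2); 2*t + 1 on [1/2, 1); t/2 on [1, 3/2); …
cuts at 1/2, 1, 3/2: linearity sums the 4 kernel integrals
[0, 1/2) adds the kernel integral of t**3
on [1/2, 1) integrate f = t**2*(2*t + 1) against the kernel
∫ over [1, 3/2) of t**3/2·t^(s-1) joins the sum
the [3/2, ∞) slice contributes ∫ 1/t·t^(s-1) dt

F(-1/3) = 2**(1/3)*(-378 + 725*3**(2/3) + 1116*2**(2/3))/1920
F(1/3) = 2**(2/3)*(-162 + 984*2**(1/3) + 1687*3**(1/3))/2240
F(-2/3) = 2**(2/3)*(-405 + 629*3**(1/3) + 1170*2**(1/3))/1680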